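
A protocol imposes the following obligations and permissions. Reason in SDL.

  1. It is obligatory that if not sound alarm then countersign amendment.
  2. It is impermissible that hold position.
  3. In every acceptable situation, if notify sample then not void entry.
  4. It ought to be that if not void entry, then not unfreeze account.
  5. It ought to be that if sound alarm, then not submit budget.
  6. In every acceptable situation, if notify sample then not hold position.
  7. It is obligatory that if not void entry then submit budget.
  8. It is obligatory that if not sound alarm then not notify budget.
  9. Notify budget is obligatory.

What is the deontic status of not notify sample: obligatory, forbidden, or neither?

Premise 9 states O(notify_budget) outright.
Premise 8, O(¬sound_alarm → ¬notify_budget), contraposes to O(notify_budget → sound_alarm); with O(notify_budget) we get O(sound_alarm).
Premise 5 is O(sound_alarm → ¬submit_budget); since O(sound_alarm), deontic closure gives O(¬submit_budget).
The contrapositive of premise 7 (O(¬void_entry → submit_budget)) is O(¬submit_budget → void_entry), and O(¬submit_budget) is already established, so O(void_entry).
The contrapositive of premise 3 (O(notify_sample → ¬void_entry)) is O(void_entry → ¬notify_sample), and O(void_entry) is already established, so O(¬notify_sample).
Premises 1, 2, 4, 6 do not contribute to this derivation.
Hence ¬notify_sample is obligatory.

Obligatory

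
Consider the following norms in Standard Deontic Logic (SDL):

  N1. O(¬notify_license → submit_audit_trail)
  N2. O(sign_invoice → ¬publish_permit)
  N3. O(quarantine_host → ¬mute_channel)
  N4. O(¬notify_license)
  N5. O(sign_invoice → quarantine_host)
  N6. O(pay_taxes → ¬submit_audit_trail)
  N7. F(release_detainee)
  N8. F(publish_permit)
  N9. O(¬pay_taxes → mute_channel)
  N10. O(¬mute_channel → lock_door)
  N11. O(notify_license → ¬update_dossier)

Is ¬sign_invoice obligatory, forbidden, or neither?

From premise 4 we have O(¬notify_license).
From O(¬notify_license) and premise 1, O(¬notify_license → submit_audit_trail), we obtain O(submit_audit_trail).
Premise 6, O(pay_taxes → ¬submit_audit_trail), contraposes to O(submit_audit_trail → ¬pay_taxes); with O(submit_audit_trail) we get O(¬pay_taxes).
With premise 9, O(¬pay_taxes → mute_channel), the K-axiom yields O(mute_channel).
The contrapositive of premise 3 (O(quarantine_host → ¬mute_channel)) is O(mute_channel → ¬quarantine_host), and O(mute_channel) is already established, so O(¬quarantine_host).
The contrapositive of premise 5 (O(sign_invoice → quarantine_host)) is O(¬quarantine_host → ¬sign_invoice), and O(¬quarantine_host) is already established, so O(¬sign_invoice).
Premises 2, 7, 8, 10, 11 do not contribute to this derivation.
Hence ¬sign_invoice is obligatory.

Obligatory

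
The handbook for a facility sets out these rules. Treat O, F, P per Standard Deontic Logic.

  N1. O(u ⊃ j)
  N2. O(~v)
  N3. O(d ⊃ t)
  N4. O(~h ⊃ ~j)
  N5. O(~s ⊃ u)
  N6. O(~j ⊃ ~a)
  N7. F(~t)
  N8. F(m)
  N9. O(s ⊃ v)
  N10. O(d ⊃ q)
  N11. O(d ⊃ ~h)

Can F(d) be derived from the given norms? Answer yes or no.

Yes

From premise 2 we have O(~v).
Premise 9 is O(s ⊃ v); contrapositively O(~v ⊃ ~s). Since O(~v) holds, K gives O(~s).
With premise 5, O(~s ⊃ u), the K-axiom yields O(u).
With premise 1, O(u ⊃ j), the K-axiom yields O(j).
Premise 4, O(~h ⊃ ~j), contraposes to O(j ⊃ h); with O(j) we get O(h).
Premise 11, O(d ⊃ ~h), contraposes to O(h ⊃ ~d); with O(h) we get O(~d).
Premises 3, 6, 7, 8, 10 do not contribute to this derivation.
So O(~d) holds, i.e. F(d). The claim follows.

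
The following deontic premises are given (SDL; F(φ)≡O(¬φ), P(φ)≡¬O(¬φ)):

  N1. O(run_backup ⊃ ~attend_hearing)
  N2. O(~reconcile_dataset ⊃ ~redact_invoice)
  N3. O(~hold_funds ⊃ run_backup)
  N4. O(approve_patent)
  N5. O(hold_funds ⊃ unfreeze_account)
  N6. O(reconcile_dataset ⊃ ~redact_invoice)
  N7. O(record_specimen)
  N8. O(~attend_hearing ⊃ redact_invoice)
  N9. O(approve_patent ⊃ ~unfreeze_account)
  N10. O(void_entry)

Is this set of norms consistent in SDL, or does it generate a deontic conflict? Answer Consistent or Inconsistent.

Inconsistent

Premises 2 and 6 are O(~reconcile_dataset ⊃ ~redact_invoice) and O(reconcile_dataset ⊃ ~redact_invoice); every ideal world satisfies ~reconcile_dataset or reconcile_dataset, so in either case ~redact_invoice holds — hence O(~redact_invoice).
Premise 8 is O(~attend_hearing ⊃ redact_invoice); contrapositively O(~redact_invoice ⊃ attend_hearing). Since O(~redact_invoice) holds, K gives O(attend_hearing).
The contrapositive of premise 1 (O(run_backup ⊃ ~attend_hearing)) is O(attend_hearing ⊃ ~run_backup), and O(attend_hearing) is already established, so O(~run_backup).
Premise 3, O(~hold_funds ⊃ run_backup), contraposes to O(~run_backup ⊃ hold_funds); with O(~run_backup) we get O(hold_funds).
With premise 5, O(hold_funds ⊃ unfreeze_account), the K-axiom yields O(unfreeze_account).
The contrapositive of premise 9 (O(approve_patent ⊃ ~unfreeze_account)) is O(unfreeze_account ⊃ ~approve_patent), and O(unfreeze_account) is already established, so O(~approve_patent).
But premise 4 directly asserts O(approve_patent).
We now have both O(~approve_patent) and O(approve_patent) — approve_patent is simultaneously obligatory and forbidden, violating the D-axiom.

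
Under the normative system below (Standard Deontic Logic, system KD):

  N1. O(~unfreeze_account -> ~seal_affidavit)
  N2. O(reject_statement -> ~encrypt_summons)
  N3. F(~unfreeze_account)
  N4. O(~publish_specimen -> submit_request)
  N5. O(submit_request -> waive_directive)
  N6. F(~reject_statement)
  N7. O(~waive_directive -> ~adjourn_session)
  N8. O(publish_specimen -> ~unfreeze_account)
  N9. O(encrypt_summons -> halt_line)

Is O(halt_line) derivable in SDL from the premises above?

Premise 9 is O(encrypt_summons -> halt_line), but O(encrypt_summons) is not derivable from the premises, so it does not yield O(halt_line).
No other premise forces O(halt_line). An ideal world satisfying every premise can still have halt_line false, so O(halt_line) is not derivable.

No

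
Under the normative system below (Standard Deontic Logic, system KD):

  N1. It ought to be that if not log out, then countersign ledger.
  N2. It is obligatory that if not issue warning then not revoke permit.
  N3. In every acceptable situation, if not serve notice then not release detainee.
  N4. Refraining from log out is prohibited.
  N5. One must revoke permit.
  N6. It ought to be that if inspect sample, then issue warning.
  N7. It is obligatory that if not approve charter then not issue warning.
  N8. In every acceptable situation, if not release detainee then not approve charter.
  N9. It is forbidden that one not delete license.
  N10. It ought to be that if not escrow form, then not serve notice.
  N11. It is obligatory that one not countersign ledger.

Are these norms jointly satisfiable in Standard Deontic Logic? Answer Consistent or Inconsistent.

Premise 1 is O(¬log_out → countersign_ledger), but O(¬log_out) is not derivable from the premises, so it does not yield O(countersign_ledger).
So O(countersign_ledger) is not derivable, and the apparent clash with O(¬countersign_ledger) does not arise.
A world satisfying every obligation exists (e.g. approve_charter=true, countersign_ledger=false, delete_license=true, escrow_form=true, inspect_sample=false, issue_warning=true, log_out=true, release_detainee=true, revoke_permit=true, serve_notice=true); no atom is both obligatory and forbidden, so the set is consistent.

Consistent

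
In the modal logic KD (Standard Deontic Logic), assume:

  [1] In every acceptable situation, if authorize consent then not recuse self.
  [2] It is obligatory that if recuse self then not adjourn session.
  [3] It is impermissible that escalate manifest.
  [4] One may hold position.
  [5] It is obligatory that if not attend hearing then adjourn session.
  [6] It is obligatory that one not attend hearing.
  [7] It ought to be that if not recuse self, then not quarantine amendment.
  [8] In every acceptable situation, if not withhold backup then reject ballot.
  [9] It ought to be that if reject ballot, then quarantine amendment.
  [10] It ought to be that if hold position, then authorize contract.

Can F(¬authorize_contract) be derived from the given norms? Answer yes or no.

No

Premise 10 is O(hold_position → authorize_contract), but O(hold_position) is not derivable from the premises (the permission P(hold_position) asserts only ¬O(¬hold_position), not O(hold_position)), so it does not yield O(authorize_contract).
No other premise forces O(authorize_contract). An ideal world satisfying every premise can still have ¬authorize_contract true, so F(¬authorize_contract) is not derivable.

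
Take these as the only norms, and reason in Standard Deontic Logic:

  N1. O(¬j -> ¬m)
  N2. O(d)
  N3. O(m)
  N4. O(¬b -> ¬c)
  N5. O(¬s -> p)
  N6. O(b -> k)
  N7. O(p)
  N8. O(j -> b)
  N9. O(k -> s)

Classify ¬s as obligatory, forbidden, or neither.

Forbidden

From premise 3 we have O(m).
The contrapositive of premise 1 (O(¬j -> ¬m)) is O(m -> j), and O(m) is already established, so O(j).
With premise 8, O(j -> b), the K-axiom yields O(b).
Applying K to premise 6 (O(b -> k)) and O(b) yields O(k).
Applying K to premise 9 (O(k -> s)) and O(k) yields O(s).
Premises 2, 4, 5, 7 do not contribute to this derivation.
Thus O(s), which is F(¬s): ¬s is forbidden.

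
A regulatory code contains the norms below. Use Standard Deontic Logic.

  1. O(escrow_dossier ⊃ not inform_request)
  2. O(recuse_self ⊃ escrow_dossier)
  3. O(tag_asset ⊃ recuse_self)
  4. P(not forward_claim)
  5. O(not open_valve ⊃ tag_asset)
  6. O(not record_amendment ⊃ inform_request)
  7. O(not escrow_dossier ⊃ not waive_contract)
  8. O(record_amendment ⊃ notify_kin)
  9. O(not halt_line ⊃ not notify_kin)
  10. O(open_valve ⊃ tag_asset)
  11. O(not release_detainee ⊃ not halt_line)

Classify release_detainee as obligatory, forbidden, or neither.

Obligatory

Premises 10 and 5 cover both cases: O(open_valve ⊃ tag_asset) and O(not open_valve ⊃ tag_asset). Since open_valve ∨ not open_valve is a tautology, O(tag_asset) follows.
With premise 3, O(tag_asset ⊃ recuse_self), the K-axiom yields O(recuse_self).
Applying K to premise 2 (O(recuse_self ⊃ escrow_dossier)) and O(recuse_self) yields O(escrow_dossier).
From O(escrow_dossier) and premise 1, O(escrow_dossier ⊃ not inform_request), we obtain O(not inform_request).
Premise 6 is O(not record_amendment ⊃ inform_request); contrapositively O(not inform_request ⊃ record_amendment). Since O(not inform_request) holds, K gives O(record_amendment).
With premise 8, O(record_amendment ⊃ notify_kin), the K-axiom yields O(notify_kin).
Premise 9 is O(not halt_line ⊃ not notify_kin); contrapositively O(notify_kin ⊃ halt_line). Since O(notify_kin) holds, K gives O(halt_line).
The contrapositive of premise 11 (O(not release_detainee ⊃ not halt_line)) is O(halt_line ⊃ release_detainee), and O(halt_line) is already established, so O(release_detainee).
Premises 4, 7 do not contribute to this derivation.
Hence release_detainee is obligatory.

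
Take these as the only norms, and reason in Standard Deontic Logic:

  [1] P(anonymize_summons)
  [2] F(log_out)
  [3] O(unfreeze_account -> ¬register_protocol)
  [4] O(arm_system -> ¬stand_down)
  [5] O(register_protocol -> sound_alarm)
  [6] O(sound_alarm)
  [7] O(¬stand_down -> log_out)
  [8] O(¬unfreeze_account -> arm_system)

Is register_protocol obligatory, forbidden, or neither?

Premise 2, F(log_out), is equivalent to O(¬log_out).
The contrapositive of premise 7 (O(¬stand_down -> log_out)) is O(¬log_out -> stand_down), and O(¬log_out) is already established, so O(stand_down).
Premise 4 is O(arm_system -> ¬stand_down); contrapositively O(stand_down -> ¬arm_system). Since O(stand_down) holds, K gives O(¬arm_system).
The contrapositive of premise 8 (O(¬unfreeze_account -> arm_system)) is O(¬arm_system -> unfreeze_account), and O(¬arm_system) is already established, so O(unfreeze_account).
Applying K to premise 3 (O(unfreeze_account -> ¬register_protocol)) and O(unfreeze_account) yields O(¬register_protocol).
Premises 1, 5, 6 do not contribute to this derivation.
Thus O(¬register_protocol), which is F(register_protocol): register_protocol is forbidden.

Forbidden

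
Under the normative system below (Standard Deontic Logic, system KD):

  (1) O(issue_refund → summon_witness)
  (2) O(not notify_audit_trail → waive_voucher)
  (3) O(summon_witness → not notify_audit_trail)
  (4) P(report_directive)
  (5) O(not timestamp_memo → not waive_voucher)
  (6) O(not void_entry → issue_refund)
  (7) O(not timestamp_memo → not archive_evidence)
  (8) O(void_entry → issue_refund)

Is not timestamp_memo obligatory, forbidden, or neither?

By case analysis on void_entry: premise 8 gives O(void_entry → issue_refund) and premise 6 gives O(not void_entry → issue_refund), so O(issue_refund) either way.
From O(issue_refund) and premise 1, O(issue_refund → summon_witness), we obtain O(summon_witness).
Premise 3 is O(summon_witness → not notify_audit_trail); since O(summon_witness), deontic closure gives O(not notify_audit_trail).
Premise 2 is O(not notify_audit_trail → waive_voucher); since O(not notify_audit_trail), deontic closure gives O(waive_voucher).
The contrapositive of premise 5 (O(not timestamp_memo → not waive_voucher)) is O(waive_voucher → timestamp_memo), and O(waive_voucher) is already established, so O(timestamp_memo).
Premises 4, 7 do not contribute to this derivation.
Thus O(timestamp_memo), which is F(not timestamp_memo): not timestamp_memo is forbidden.

Forbidden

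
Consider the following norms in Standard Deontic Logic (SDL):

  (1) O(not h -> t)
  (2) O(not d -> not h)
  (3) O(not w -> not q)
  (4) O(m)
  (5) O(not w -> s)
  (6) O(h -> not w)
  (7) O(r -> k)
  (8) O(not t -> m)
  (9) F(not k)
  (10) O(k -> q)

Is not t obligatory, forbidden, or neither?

Premise 9 is F(not k), i.e. O(k).
From O(k) and premise 10, O(k -> q), we obtain O(q).
Premise 3 is O(not w -> not q); contrapositively O(q -> w). Since O(q) holds, K gives O(w).
The contrapositive of premise 6 (O(h -> not w)) is O(w -> not h), and O(w) is already established, so O(not h).
With premise 1, O(not h -> t), the K-axiom yields O(t).
Premises 2, 4, 5, 7, 8 do not contribute to this derivation.
Thus O(t), which is F(not t): not t is forbidden.

Forbidden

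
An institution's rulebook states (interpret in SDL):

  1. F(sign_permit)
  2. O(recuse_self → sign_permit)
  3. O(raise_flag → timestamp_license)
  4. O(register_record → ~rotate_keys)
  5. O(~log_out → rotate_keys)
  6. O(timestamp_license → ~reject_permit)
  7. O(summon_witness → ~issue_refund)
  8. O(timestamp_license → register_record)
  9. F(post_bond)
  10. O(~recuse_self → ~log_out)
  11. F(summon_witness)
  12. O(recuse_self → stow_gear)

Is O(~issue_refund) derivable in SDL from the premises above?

Premise 7 is O(summon_witness → ~issue_refund), but O(summon_witness) is not derivable from the premises, so it does not yield O(~issue_refund).
No other premise forces O(~issue_refund). An ideal world satisfying every premise can still have ~issue_refund false, so O(~issue_refund) is not derivable.

No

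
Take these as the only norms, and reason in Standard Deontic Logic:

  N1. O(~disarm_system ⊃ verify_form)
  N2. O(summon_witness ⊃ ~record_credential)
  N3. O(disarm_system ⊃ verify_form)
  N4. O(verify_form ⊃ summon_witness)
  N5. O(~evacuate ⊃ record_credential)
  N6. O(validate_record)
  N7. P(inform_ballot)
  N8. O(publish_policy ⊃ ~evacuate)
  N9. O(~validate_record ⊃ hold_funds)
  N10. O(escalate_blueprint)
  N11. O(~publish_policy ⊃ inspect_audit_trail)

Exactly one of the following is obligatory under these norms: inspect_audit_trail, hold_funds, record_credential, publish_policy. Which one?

Premises 3 and 1 are O(disarm_system ⊃ verify_form) and O(~disarm_system ⊃ verify_form); every ideal world satisfies disarm_system or ~disarm_system, so in either case verify_form holds — hence O(verify_form).
Applying K to premise 4 (O(verify_form ⊃ summon_witness)) and O(verify_form) yields O(summon_witness).
With premise 2, O(summon_witness ⊃ ~record_credential), the K-axiom yields O(~record_credential).
Premise 5, O(~evacuate ⊃ record_credential), contraposes to O(~record_credential ⊃ evacuate); with O(~record_credential) we get O(evacuate).
Premise 8, O(publish_policy ⊃ ~evacuate), contraposes to O(evacuate ⊃ ~publish_policy); with O(evacuate) we get O(~publish_policy).
Premise 11 is O(~publish_policy ⊃ inspect_audit_trail); since O(~publish_policy), deontic closure gives O(inspect_audit_trail).
So O(inspect_audit_trail) holds — inspect_audit_trail is obligatory. None of the other listed options is made obligatory by any chain of premises.

inspect_audit_trail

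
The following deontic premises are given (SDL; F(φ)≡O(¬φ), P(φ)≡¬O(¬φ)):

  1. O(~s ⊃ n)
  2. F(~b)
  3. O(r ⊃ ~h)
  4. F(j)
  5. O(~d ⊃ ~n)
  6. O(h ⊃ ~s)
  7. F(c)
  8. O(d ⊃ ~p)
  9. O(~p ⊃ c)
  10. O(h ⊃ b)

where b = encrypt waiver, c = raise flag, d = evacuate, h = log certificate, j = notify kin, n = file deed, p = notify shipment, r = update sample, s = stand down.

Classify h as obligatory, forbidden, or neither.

Forbidden

Premise 7 is F(c), i.e. O(~c).
Premise 9 is O(~p ⊃ c); contrapositively O(~c ⊃ p). Since O(~c) holds, K gives O(p).
The contrapositive of premise 8 (O(d ⊃ ~p)) is O(p ⊃ ~d), and O(p) is already established, so O(~d).
From O(~d) and premise 5, O(~d ⊃ ~n), we obtain O(~n).
Premise 1, O(~s ⊃ n), contraposes to O(~n ⊃ s); with O(~n) we get O(s).
Premise 6 is O(h ⊃ ~s); contrapositively O(s ⊃ ~h). Since O(s) holds, K gives O(~h).
Premises 2, 3, 4, 10 do not contribute to this derivation.
Thus O(~h), which is F(h): h is forbidden.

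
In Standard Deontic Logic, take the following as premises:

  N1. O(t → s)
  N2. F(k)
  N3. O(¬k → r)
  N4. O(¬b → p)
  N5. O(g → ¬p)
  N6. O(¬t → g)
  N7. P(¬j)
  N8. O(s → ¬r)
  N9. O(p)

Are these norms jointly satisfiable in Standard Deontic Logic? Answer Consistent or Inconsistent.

Inconsistent

Premise 9 gives O(p).
The contrapositive of premise 5 (O(g → ¬p)) is O(p → ¬g), and O(p) is already established, so O(¬g).
Premise 6 is O(¬t → g); contrapositively O(¬g → t). Since O(¬g) holds, K gives O(t).
Applying K to premise 1 (O(t → s)) and O(t) yields O(s).
With premise 8, O(s → ¬r), the K-axiom yields O(¬r).
The contrapositive of premise 3 (O(¬k → r)) is O(¬r → k), and O(¬r) is already established, so O(k).
Yet premise 2 is F(k), i.e. O(¬k).
We now have both O(k) and O(¬k) — k is simultaneously obligatory and forbidden, violating the D-axiom.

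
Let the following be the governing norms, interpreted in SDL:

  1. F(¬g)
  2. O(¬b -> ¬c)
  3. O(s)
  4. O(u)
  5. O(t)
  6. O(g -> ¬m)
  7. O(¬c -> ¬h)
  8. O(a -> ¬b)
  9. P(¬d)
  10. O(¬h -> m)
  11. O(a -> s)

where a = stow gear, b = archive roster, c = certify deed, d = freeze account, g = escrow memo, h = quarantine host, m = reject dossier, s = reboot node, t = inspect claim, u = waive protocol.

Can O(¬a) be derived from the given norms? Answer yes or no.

Premise 1 is F(¬g), i.e. O(g).
Premise 6 is O(g -> ¬m); since O(g), deontic closure gives O(¬m).
The contrapositive of premise 10 (O(¬h -> m)) is O(¬m -> h), and O(¬m) is already established, so O(h).
The contrapositive of premise 7 (O(¬c -> ¬h)) is O(h -> c), and O(h) is already established, so O(c).
The contrapositive of premise 2 (O(¬b -> ¬c)) is O(c -> b), and O(c) is already established, so O(b).
Premise 8, O(a -> ¬b), contraposes to O(b -> ¬a); with O(b) we get O(¬a).
Premises 3, 4, 5, 9, 11 do not contribute to this derivation.
So O(¬a) follows.

Yes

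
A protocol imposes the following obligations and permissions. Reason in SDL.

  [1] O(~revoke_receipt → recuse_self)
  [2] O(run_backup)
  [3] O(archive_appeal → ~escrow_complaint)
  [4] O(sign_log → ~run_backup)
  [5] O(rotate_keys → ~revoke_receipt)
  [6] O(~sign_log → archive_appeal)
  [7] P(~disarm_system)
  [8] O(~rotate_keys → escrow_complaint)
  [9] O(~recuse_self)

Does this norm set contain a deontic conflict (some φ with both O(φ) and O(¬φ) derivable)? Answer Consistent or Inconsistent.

Premise 2 gives O(run_backup).
Premise 4, O(sign_log → ~run_backup), contraposes to O(run_backup → ~sign_log); with O(run_backup) we get O(~sign_log).
Applying K to premise 6 (O(~sign_log → archive_appeal)) and O(~sign_log) yields O(archive_appeal).
Applying K to premise 3 (O(archive_appeal → ~escrow_complaint)) and O(archive_appeal) yields O(~escrow_complaint).
Premise 8, O(~rotate_keys → escrow_complaint), contraposes to O(~escrow_complaint → rotate_keys); with O(~escrow_complaint) we get O(rotate_keys).
With premise 5, O(rotate_keys → ~revoke_receipt), the K-axiom yields O(~revoke_receipt).
Premise 1 is O(~revoke_receipt → recuse_self); since O(~revoke_receipt), deontic closure gives O(recuse_self).
But premise 9 directly asserts O(~recuse_self).
We now have both O(recuse_self) and O(~recuse_self) — recuse_self is simultaneously obligatory and forbidden, violating the D-axiom.

Inconsistent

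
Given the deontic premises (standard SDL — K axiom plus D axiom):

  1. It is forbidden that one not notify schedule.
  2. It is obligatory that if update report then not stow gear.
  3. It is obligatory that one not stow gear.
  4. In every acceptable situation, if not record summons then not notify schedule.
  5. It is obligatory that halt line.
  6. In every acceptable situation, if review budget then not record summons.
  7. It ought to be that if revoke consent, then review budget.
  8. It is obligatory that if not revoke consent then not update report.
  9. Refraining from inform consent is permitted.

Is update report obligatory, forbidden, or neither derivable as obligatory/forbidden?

Forbidden

Premise 1 is F(¬notify_schedule), i.e. O(notify_schedule).
The contrapositive of premise 4 (O(¬record_summons → ¬notify_schedule)) is O(notify_schedule → record_summons), and O(notify_schedule) is already established, so O(record_summons).
Premise 6 is O(review_budget → ¬record_summons); contrapositively O(record_summons → ¬review_budget). Since O(record_summons) holds, K gives O(¬review_budget).
Premise 7 is O(revoke_consent → review_budget); contrapositively O(¬review_budget → ¬revoke_consent). Since O(¬review_budget) holds, K gives O(¬revoke_consent).
Premise 8 is O(¬revoke_consent → ¬update_report); since O(¬revoke_consent), deontic closure gives O(¬update_report).
Premises 2, 3, 5, 9 do not contribute to this derivation.
Thus O(¬update_report), which is F(update_report): update_report is forbidden.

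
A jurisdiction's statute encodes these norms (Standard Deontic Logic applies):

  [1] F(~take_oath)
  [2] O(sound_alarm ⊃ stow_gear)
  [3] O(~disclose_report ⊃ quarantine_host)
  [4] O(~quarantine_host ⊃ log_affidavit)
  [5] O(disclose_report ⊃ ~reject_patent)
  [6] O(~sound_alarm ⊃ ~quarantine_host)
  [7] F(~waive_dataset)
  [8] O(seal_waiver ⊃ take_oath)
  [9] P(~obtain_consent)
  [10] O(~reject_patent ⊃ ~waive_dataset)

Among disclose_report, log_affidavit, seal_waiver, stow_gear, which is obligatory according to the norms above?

F(~waive_dataset) at premise 7 means O(waive_dataset).
Premise 10 is O(~reject_patent ⊃ ~waive_dataset); contrapositively O(waive_dataset ⊃ reject_patent). Since O(waive_dataset) holds, K gives O(reject_patent).
Premise 5 is O(disclose_report ⊃ ~reject_patent); contrapositively O(reject_patent ⊃ ~disclose_report). Since O(reject_patent) holds, K gives O(~disclose_report).
Premise 3 is O(~disclose_report ⊃ quarantine_host); since O(~disclose_report), deontic closure gives O(quarantine_host).
The contrapositive of premise 6 (O(~sound_alarm ⊃ ~quarantine_host)) is O(quarantine_host ⊃ sound_alarm), and O(quarantine_host) is already established, so O(sound_alarm).
Premise 2 is O(sound_alarm ⊃ stow_gear); since O(sound_alarm), deontic closure gives O(stow_gear).
So O(stow_gear) holds — stow_gear is obligatory. None of the other listed options is made obligatory by any chain of premises.

stow_gear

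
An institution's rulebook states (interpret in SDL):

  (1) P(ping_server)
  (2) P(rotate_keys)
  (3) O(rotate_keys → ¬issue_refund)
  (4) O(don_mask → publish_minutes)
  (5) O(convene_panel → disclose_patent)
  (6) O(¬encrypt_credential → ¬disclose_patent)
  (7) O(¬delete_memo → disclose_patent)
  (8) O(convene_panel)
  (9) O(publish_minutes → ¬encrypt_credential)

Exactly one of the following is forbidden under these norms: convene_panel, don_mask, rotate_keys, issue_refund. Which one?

don_mask

Premise 8 states O(convene_panel) outright.
With premise 5, O(convene_panel → disclose_patent), the K-axiom yields O(disclose_patent).
Premise 6, O(¬encrypt_credential → ¬disclose_patent), contraposes to O(disclose_patent → encrypt_credential); with O(disclose_patent) we get O(encrypt_credential).
Premise 9 is O(publish_minutes → ¬encrypt_credential); contrapositively O(encrypt_credential → ¬publish_minutes). Since O(encrypt_credential) holds, K gives O(¬publish_minutes).
Premise 4, O(don_mask → publish_minutes), contraposes to O(¬publish_minutes → ¬don_mask); with O(¬publish_minutes) we get O(¬don_mask).
So O(¬don_mask) holds, i.e. don_mask is forbidden. None of the other listed options is forbidden under the premises.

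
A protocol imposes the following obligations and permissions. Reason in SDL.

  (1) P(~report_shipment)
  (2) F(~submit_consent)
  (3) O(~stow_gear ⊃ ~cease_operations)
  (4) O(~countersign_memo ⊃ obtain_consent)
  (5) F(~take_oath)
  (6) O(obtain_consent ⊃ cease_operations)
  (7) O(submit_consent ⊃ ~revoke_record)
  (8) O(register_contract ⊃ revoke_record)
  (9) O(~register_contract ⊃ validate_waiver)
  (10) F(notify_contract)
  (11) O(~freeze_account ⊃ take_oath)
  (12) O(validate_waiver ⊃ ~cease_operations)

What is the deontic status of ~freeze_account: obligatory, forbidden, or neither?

Neither

Premise 11 is O(~freeze_account ⊃ take_oath); even if O(take_oath) held, inferring O(~freeze_account) would be affirming the consequent — invalid.
No premise or chain of K-axiom applications forces O(~freeze_account), and none forces O(freeze_account). So ~freeze_account is neither obligatory nor forbidden under these norms.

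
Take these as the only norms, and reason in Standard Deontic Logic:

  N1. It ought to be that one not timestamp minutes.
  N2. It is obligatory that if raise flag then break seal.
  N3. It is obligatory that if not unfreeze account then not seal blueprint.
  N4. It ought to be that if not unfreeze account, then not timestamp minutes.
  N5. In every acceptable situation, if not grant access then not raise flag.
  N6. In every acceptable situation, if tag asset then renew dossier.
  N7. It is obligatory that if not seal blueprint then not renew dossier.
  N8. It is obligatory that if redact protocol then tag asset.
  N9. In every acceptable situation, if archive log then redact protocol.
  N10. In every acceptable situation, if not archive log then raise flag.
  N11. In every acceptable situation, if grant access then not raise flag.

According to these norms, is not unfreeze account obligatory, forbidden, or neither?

Forbidden

By case analysis on grant_access: premise 11 gives O(grant_access → ¬raise_flag) and premise 5 gives O(¬grant_access → ¬raise_flag), so O(¬raise_flag) either way.
The contrapositive of premise 10 (O(¬archive_log → raise_flag)) is O(¬raise_flag → archive_log), and O(¬raise_flag) is already established, so O(archive_log).
Premise 9 is O(archive_log → redact_protocol); since O(archive_log), deontic closure gives O(redact_protocol).
Applying K to premise 8 (O(redact_protocol → tag_asset)) and O(redact_protocol) yields O(tag_asset).
From O(tag_asset) and premise 6, O(tag_asset → renew_dossier), we obtain O(renew_dossier).
The contrapositive of premise 7 (O(¬seal_blueprint → ¬renew_dossier)) is O(renew_dossier → seal_blueprint), and O(renew_dossier) is already established, so O(seal_blueprint).
Premise 3 is O(¬unfreeze_account → ¬seal_blueprint); contrapositively O(seal_blueprint → unfreeze_account). Since O(seal_blueprint) holds, K gives O(unfreeze_account).
Premises 1, 2, 4 do not contribute to this derivation.
Thus O(unfreeze_account), which is F(¬unfreeze_account): ¬unfreeze_account is forbidden.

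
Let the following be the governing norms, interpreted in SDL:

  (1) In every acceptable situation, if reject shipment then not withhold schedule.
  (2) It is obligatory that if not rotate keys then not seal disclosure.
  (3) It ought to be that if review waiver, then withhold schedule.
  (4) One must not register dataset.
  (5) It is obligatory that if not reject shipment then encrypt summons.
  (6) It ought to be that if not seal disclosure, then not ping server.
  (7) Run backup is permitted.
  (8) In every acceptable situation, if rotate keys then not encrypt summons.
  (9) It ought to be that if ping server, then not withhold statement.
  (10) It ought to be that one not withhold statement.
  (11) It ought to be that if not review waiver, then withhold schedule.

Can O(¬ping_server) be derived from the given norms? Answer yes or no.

Yes

Premises 3 and 11 cover both cases: O(review_waiver → withhold_schedule) and O(¬review_waiver → withhold_schedule). Since review_waiver ∨ ¬review_waiver is a tautology, O(withhold_schedule) follows.
Premise 1 is O(reject_shipment → ¬withhold_schedule); contrapositively O(withhold_schedule → ¬reject_shipment). Since O(withhold_schedule) holds, K gives O(¬reject_shipment).
Premise 5 is O(¬reject_shipment → encrypt_summons); since O(¬reject_shipment), deontic closure gives O(encrypt_summons).
The contrapositive of premise 8 (O(rotate_keys → ¬encrypt_summons)) is O(encrypt_summons → ¬rotate_keys), and O(encrypt_summons) is already established, so O(¬rotate_keys).
From O(¬rotate_keys) and premise 2, O(¬rotate_keys → ¬seal_disclosure), we obtain O(¬seal_disclosure).
Applying K to premise 6 (O(¬seal_disclosure → ¬ping_server)) and O(¬seal_disclosure) yields O(¬ping_server).
Premises 4, 7, 9, 10 do not contribute to this derivation.
So O(¬ping_server) follows.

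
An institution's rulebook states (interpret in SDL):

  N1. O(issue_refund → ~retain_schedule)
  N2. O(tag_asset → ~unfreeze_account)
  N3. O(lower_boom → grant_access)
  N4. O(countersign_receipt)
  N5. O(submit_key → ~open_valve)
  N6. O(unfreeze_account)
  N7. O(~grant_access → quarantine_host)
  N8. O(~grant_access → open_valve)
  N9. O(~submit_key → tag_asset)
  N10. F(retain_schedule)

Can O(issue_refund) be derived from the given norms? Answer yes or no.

No

Premise 1 is O(issue_refund → ~retain_schedule); even if O(~retain_schedule) held, inferring O(issue_refund) would be affirming the consequent — invalid.
No other premise forces O(issue_refund). An ideal world satisfying every premise can still have issue_refund false, so O(issue_refund) is not derivable.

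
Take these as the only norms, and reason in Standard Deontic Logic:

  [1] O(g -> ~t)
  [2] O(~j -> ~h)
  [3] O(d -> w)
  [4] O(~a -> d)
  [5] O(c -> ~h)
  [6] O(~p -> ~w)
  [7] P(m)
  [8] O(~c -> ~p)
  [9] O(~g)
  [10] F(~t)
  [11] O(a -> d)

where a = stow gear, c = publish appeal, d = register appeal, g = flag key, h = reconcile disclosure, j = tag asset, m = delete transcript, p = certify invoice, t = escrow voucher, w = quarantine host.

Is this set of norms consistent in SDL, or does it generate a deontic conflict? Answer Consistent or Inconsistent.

Premise 1 is O(g -> ~t), but O(g) is not derivable from the premises, so it does not yield O(~t).
So O(~t) is not derivable, and the apparent clash with O(t) does not arise.
A world satisfying every obligation exists (e.g. a=false, c=true, d=true, g=false, h=false, j=false, m=false, p=true, t=true, w=true); no atom is both obligatory and forbidden, so the set is consistent.

Consistent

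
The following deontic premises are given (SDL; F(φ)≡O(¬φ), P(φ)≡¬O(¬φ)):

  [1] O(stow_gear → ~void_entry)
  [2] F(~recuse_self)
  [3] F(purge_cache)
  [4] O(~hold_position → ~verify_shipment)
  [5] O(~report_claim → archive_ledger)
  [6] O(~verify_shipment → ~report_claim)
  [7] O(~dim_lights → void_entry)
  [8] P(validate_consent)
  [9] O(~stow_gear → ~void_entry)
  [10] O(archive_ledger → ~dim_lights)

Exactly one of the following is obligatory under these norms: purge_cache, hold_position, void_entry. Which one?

hold_position

Premises 1 and 9 are O(stow_gear → ~void_entry) and O(~stow_gear → ~void_entry); every ideal world satisfies stow_gear or ~stow_gear, so in either case ~void_entry holds — hence O(~void_entry).
Premise 7 is O(~dim_lights → void_entry); contrapositively O(~void_entry → dim_lights). Since O(~void_entry) holds, K gives O(dim_lights).
The contrapositive of premise 10 (O(archive_ledger → ~dim_lights)) is O(dim_lights → ~archive_ledger), and O(dim_lights) is already established, so O(~archive_ledger).
Premise 5, O(~report_claim → archive_ledger), contraposes to O(~archive_ledger → report_claim); with O(~archive_ledger) we get O(report_claim).
The contrapositive of premise 6 (O(~verify_shipment → ~report_claim)) is O(report_claim → verify_shipment), and O(report_claim) is already established, so O(verify_shipment).
Premise 4 is O(~hold_position → ~verify_shipment); contrapositively O(verify_shipment → hold_position). Since O(verify_shipment) holds, K gives O(hold_position).
So O(hold_position) holds — hold_position is obligatory. None of the other listed options is made obligatory by any chain of premises.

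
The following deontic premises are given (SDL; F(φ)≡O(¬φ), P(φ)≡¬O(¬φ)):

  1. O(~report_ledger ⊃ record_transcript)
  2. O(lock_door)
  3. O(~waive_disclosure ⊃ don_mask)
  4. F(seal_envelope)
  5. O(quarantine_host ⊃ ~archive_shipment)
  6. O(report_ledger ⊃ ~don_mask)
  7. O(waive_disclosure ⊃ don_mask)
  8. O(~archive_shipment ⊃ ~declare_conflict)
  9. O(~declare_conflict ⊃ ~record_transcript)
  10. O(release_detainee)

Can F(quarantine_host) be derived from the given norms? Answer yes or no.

Yes

By case analysis on waive_disclosure: premise 7 gives O(waive_disclosure ⊃ don_mask) and premise 3 gives O(~waive_disclosure ⊃ don_mask), so O(don_mask) either way.
The contrapositive of premise 6 (O(report_ledger ⊃ ~don_mask)) is O(don_mask ⊃ ~report_ledger), and O(don_mask) is already established, so O(~report_ledger).
From O(~report_ledger) and premise 1, O(~report_ledger ⊃ record_transcript), we obtain O(record_transcript).
Premise 9, O(~declare_conflict ⊃ ~record_transcript), contraposes to O(record_transcript ⊃ declare_conflict); with O(record_transcript) we get O(declare_conflict).
Premise 8 is O(~archive_shipment ⊃ ~declare_conflict); contrapositively O(declare_conflict ⊃ archive_shipment). Since O(declare_conflict) holds, K gives O(archive_shipment).
Premise 5 is O(quarantine_host ⊃ ~archive_shipment); contrapositively O(archive_shipment ⊃ ~quarantine_host). Since O(archive_shipment) holds, K gives O(~quarantine_host).
Premises 2, 4, 10 do not contribute to this derivation.
So O(~quarantine_host) holds, i.e. F(quarantine_host). The claim follows.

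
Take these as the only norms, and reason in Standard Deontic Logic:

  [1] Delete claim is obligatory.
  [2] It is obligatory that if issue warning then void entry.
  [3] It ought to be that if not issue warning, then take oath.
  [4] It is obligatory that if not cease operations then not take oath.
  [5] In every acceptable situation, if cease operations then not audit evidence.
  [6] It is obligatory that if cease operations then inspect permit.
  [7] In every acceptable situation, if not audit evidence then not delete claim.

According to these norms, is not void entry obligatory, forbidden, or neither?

Premise 1 states O(delete_claim) outright.
Premise 7 is O(¬audit_evidence → ¬delete_claim); contrapositively O(delete_claim → audit_evidence). Since O(delete_claim) holds, K gives O(audit_evidence).
Premise 5, O(cease_operations → ¬audit_evidence), contraposes to O(audit_evidence → ¬cease_operations); with O(audit_evidence) we get O(¬cease_operations).
With premise 4, O(¬cease_operations → ¬take_oath), the K-axiom yields O(¬take_oath).
Premise 3, O(¬issue_warning → take_oath), contraposes to O(¬take_oath → issue_warning); with O(¬take_oath) we get O(issue_warning).
Premise 2 is O(issue_warning → void_entry); since O(issue_warning), deontic closure gives O(void_entry).
Premise 6 does not contribute to this derivation.
Thus O(void_entry), which is F(¬void_entry): ¬void_entry is forbidden.

Forbidden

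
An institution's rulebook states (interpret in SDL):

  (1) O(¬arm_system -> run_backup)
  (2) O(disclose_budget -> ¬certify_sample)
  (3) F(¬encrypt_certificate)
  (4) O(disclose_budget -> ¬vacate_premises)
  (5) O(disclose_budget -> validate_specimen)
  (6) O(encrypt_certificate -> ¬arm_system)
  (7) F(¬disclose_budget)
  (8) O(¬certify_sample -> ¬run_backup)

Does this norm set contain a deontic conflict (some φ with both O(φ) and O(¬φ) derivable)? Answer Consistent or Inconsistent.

Inconsistent

Premise 3 is F(¬encrypt_certificate), i.e. O(encrypt_certificate).
Applying K to premise 6 (O(encrypt_certificate -> ¬arm_system)) and O(encrypt_certificate) yields O(¬arm_system).
From O(¬arm_system) and premise 1, O(¬arm_system -> run_backup), we obtain O(run_backup).
Premise 8 is O(¬certify_sample -> ¬run_backup); contrapositively O(run_backup -> certify_sample). Since O(run_backup) holds, K gives O(certify_sample).
Premise 2, O(disclose_budget -> ¬certify_sample), contraposes to O(certify_sample -> ¬disclose_budget); with O(certify_sample) we get O(¬disclose_budget).
Yet premise 7 is F(¬disclose_budget), i.e. O(disclose_budget).
We now have both O(¬disclose_budget) and O(disclose_budget) — disclose_budget is simultaneously obligatory and forbidden, violating the D-axiom.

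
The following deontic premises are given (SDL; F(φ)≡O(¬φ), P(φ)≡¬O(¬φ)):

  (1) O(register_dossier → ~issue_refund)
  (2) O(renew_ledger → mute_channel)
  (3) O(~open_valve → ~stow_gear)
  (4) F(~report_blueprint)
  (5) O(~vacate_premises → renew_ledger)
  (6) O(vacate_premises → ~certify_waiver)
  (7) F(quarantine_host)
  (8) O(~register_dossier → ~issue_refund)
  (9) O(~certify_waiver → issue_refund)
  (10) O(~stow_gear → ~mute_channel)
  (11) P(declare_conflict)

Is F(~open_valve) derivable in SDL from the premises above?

Premises 1 and 8 are O(register_dossier → ~issue_refund) and O(~register_dossier → ~issue_refund); every ideal world satisfies register_dossier or ~register_dossier, so in either case ~issue_refund holds — hence O(~issue_refund).
The contrapositive of premise 9 (O(~certify_waiver → issue_refund)) is O(~issue_refund → certify_waiver), and O(~issue_refund) is already established, so O(certify_waiver).
Premise 6 is O(vacate_premises → ~certify_waiver); contrapositively O(certify_waiver → ~vacate_premises). Since O(certify_waiver) holds, K gives O(~vacate_premises).
Premise 5 is O(~vacate_premises → renew_ledger); since O(~vacate_premises), deontic closure gives O(renew_ledger).
With premise 2, O(renew_ledger → mute_channel), the K-axiom yields O(mute_channel).
Premise 10 is O(~stow_gear → ~mute_channel); contrapositively O(mute_channel → stow_gear). Since O(mute_channel) holds, K gives O(stow_gear).
Premise 3 is O(~open_valve → ~stow_gear); contrapositively O(stow_gear → open_valve). Since O(stow_gear) holds, K gives O(open_valve).
Premises 4, 7, 11 do not contribute to this derivation.
So O(open_valve) holds, i.e. F(~open_valve). The claim follows.

Yes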